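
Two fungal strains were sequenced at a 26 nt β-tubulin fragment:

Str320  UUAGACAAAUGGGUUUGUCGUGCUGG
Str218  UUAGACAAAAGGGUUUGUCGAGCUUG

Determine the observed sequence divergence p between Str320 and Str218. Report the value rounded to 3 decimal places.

0.115

The sequences differ at positions 10 (U/A), 21 (U/A), 25 (G/U).
There are 3 differences over 26 sites, so p = 3/26 = 0.115.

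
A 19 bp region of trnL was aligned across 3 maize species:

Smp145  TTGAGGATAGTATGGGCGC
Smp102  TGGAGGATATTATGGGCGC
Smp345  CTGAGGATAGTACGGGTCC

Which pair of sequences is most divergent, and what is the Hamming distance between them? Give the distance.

6

Pairwise Hamming distances:
  Smp145 vs Smp102: 2
  Smp145 vs Smp345: 4
  Smp102 vs Smp345: 6
The largest is 6, between Smp102 and Smp345.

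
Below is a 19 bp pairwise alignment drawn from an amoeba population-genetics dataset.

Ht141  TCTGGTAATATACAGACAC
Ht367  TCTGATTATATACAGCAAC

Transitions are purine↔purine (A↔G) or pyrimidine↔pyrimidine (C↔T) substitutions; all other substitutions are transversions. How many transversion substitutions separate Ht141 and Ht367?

Differing sites — 5:G/A (Ti); 7:A/T (Tv); 16:A/C (Tv); 17:C/A (Tv).
Of the 4 differences, 1 transition and 3 transversions, so the answer is 3.

3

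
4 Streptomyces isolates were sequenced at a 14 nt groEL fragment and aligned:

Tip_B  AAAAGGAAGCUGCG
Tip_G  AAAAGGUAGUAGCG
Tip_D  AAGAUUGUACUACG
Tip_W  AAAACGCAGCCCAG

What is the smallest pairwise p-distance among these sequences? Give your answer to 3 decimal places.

Pairwise Hamming distances:
  Tip_B vs Tip_G: 3
  Tip_B vs Tip_D: 7
  Tip_B vs Tip_W: 5
  Tip_G vs Tip_D: 9
  Tip_G vs Tip_W: 6
  Tip_D vs Tip_W: 9
The smallest is 3 mismatches, between Tip_B and Tip_G; p = 3/14 = 0.214.

0.214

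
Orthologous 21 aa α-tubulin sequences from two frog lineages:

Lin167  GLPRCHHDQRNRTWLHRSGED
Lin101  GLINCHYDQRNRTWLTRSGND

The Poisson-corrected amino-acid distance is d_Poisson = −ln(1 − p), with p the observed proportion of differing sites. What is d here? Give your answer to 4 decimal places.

0.2719

Differing sites — 3:P/I; 4:R/N; 7:H/Y; 16:H/T; 20:E/N.
p = 5/21 = 0.238095.
d = −ln(1 − 0.238095) = −ln(0.761905) = 0.2719.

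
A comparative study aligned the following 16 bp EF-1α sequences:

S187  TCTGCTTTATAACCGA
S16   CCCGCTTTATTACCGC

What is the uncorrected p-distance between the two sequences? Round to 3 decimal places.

Differing sites — 1:T/C; 3:T/C; 11:A/T; 16:A/C.
There are 4 differences over 16 sites, so p = 4/16 = 0.250.

0.250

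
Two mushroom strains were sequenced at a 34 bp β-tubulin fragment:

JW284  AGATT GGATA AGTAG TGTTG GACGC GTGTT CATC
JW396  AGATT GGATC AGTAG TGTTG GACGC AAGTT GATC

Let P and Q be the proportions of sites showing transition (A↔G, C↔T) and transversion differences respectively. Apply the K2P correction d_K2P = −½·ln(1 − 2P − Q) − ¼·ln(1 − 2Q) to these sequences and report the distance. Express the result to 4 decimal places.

The sequences differ at positions 10 (A/C, transversion), 26 (G/A, transition), 27 (T/A, transversion), 31 (C/G, transversion).
Of the 4 differences, 1 transition and 3 transversions over 34 sites: P = 1/34 = 0.029412, Q = 3/34 = 0.088235.
d = −0.5·ln(0.852941) − 0.25·ln(0.823530) = −0.5·(-0.159065) − 0.25·(-0.194155) = 0.1281.

0.1281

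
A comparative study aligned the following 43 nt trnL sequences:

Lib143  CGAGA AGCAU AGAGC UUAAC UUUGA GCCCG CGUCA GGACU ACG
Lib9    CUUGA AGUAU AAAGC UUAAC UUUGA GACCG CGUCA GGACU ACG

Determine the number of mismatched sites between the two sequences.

5

The sequences differ at positions 2 (G/U), 3 (A/U), 8 (C/U), 12 (G/A), 27 (C/A).
That gives 5 mismatches out of 43 aligned sites, so the Hamming distance is 5.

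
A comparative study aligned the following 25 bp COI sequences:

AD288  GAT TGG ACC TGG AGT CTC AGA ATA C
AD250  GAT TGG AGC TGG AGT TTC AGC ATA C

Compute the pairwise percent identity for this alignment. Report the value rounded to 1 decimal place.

88.0%

Mismatches occur at site 8 (C→G), site 16 (C→T), site 21 (A→C).
22 of the 25 sites match, so the percent identity is 22/25 × 100 = 88.0%.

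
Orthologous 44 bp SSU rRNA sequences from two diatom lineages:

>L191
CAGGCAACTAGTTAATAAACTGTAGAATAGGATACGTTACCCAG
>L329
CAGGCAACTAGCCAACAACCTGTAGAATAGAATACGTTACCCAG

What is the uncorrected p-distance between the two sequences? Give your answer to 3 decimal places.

Mismatches occur at site 12 (T↔C), site 13 (T↔C), site 16 (T↔C), site 19 (A↔C), site 31 (G↔A).
There are 5 differences over 44 sites, so p = 5/44 = 0.114.

0.114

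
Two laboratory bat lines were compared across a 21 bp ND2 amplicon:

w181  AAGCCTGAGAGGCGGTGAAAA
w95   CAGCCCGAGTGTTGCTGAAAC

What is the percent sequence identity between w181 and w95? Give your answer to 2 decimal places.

66.67%

Differing sites — 1:A/C; 6:T/C; 10:A/T; 12:G/T; 13:C/T; 15:G/C; 21:A/C.
14 of the 21 sites match, so the percent identity is 14/21 × 100 = 66.67%.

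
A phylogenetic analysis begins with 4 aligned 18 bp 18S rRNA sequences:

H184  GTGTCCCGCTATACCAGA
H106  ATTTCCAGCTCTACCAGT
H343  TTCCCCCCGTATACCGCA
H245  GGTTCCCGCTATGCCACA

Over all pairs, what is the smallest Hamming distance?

Pairwise Hamming distances:
  H184 vs H106: 5
  H184 vs H343: 7
  H184 vs H245: 4
  H106 vs H343: 10
  H106 vs H245: 7
  H343 vs H245: 8
The smallest is 4, between H184 and H245.

4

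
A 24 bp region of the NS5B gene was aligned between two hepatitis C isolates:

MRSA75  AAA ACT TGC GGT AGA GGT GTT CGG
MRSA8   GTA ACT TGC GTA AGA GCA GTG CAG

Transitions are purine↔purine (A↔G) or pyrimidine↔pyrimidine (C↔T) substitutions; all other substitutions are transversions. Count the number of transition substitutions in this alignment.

2

Differing sites — 1:A/G (Ti); 2:A/T (Tv); 11:G/T (Tv); 12:T/A (Tv); 17:G/C (Tv); 18:T/A (Tv); 21:T/G (Tv); 23:G/A (Ti).
Of the 8 differences, 2 transitions and 6 transversions, so the answer is 2.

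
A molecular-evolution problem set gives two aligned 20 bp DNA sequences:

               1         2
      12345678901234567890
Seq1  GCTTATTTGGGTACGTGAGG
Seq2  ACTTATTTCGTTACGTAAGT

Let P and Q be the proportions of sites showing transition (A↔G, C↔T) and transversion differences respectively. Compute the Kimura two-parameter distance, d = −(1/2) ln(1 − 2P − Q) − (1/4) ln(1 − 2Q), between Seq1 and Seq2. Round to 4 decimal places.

0.3046

Mismatches occur at site 1 (G→A, transition), site 9 (G→C, transversion), site 11 (G→T, transversion), site 17 (G→A, transition), site 20 (G→T, transversion).
Of the 5 differences, 2 transitions and 3 transversions over 20 sites: P = 2/20 = 0.100000, Q = 3/20 = 0.150000.
d = −0.5·ln(0.650000) − 0.25·ln(0.700000) = −0.5·(-0.430783) − 0.25·(-0.356675) = 0.3046.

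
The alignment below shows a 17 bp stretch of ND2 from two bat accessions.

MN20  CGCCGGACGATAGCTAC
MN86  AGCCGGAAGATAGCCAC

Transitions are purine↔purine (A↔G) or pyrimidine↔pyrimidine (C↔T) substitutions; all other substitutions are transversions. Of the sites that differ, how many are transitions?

1

The sequences differ at positions 1 (C/A, transversion), 8 (C/A, transversion), 15 (T/C, transition).
Of the 3 differences, 1 transition and 2 transversions, so the answer is 1.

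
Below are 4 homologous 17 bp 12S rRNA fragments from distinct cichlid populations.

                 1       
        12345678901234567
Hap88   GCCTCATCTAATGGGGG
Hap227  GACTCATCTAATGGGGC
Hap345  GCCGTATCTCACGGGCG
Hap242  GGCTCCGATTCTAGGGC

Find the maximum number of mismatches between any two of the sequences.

12

Pairwise Hamming distances:
  Hap88 vs Hap227: 2
  Hap88 vs Hap345: 5
  Hap88 vs Hap242: 8
  Hap227 vs Hap345: 7
  Hap227 vs Hap242: 7
  Hap345 vs Hap242: 12
The largest is 12, between Hap345 and Hap242.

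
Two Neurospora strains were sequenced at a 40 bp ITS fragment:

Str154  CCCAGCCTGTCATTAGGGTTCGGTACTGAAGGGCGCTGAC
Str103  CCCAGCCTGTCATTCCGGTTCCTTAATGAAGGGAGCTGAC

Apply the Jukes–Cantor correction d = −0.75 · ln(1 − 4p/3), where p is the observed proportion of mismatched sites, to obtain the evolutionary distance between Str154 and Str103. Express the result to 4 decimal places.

Mismatches occur at site 15 (A/C), site 16 (G/C), site 22 (G/C), site 23 (G/T), site 26 (C/A), site 34 (C/A).
p = 6/40 = 0.150000.
d = −0.75 · ln(1 − (4/3)·0.150000) = −0.75 · ln(0.800000) = −0.75 · (-0.223144) = 0.1674.

0.1674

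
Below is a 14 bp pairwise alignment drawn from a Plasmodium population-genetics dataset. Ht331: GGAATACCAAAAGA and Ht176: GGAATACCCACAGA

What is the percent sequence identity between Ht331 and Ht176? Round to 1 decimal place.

85.7%

Differing sites — 9:A/C; 11:A/C.
12 of the 14 sites match, so the percent identity is 12/14 × 100 = 85.7%.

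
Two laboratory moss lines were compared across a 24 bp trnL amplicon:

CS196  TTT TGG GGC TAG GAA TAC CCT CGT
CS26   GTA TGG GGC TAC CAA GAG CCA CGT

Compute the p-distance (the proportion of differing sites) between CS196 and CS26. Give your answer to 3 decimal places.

0.292

Mismatches occur at site 1 (T→G), site 3 (T→A), site 12 (G→C), site 13 (G→C), site 16 (T→G), site 18 (C→G), site 21 (T→A).
There are 7 differences over 24 sites, so p = 7/24 = 0.292.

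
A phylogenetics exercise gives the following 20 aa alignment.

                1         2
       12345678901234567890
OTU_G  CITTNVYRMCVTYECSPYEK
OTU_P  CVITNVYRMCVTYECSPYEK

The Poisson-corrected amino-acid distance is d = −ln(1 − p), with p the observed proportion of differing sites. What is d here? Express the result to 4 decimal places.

Mismatches occur at site 2 (I/V), site 3 (T/I).
p = 2/20 = 0.100000.
d = −ln(1 − 0.100000) = −ln(0.900000) = 0.1054.

0.1054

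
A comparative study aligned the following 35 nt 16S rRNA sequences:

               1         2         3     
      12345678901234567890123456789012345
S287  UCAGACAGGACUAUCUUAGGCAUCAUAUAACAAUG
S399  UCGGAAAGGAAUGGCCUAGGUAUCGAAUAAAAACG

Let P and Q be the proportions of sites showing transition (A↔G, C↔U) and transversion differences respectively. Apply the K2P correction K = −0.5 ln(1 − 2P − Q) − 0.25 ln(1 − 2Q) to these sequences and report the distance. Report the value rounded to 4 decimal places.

0.4166

Differing sites — 3:A/G (Ti); 6:C/A (Tv); 11:C/A (Tv); 13:A/G (Ti); 14:U/G (Tv); 16:U/C (Ti); 21:C/U (Ti); 25:A/G (Ti); 26:U/A (Tv); 31:C/A (Tv); 34:U/C (Ti).
Of the 11 differences, 6 transitions and 5 transversions over 35 sites: P = 6/35 = 0.171429, Q = 5/35 = 0.142857.
d = −0.5·ln(0.514285) − 0.25·ln(0.714286) = −0.5·(-0.664978) − 0.25·(-0.336472) = 0.4166.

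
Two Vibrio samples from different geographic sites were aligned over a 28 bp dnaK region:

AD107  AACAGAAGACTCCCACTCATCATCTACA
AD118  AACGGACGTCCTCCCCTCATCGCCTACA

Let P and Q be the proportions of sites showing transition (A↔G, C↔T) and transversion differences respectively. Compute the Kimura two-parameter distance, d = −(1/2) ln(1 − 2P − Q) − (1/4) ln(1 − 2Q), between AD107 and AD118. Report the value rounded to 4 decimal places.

Mismatches occur at site 4 (A/G, transition), site 7 (A/C, transversion), site 9 (A/T, transversion), site 11 (T/C, transition), site 12 (C/T, transition), site 15 (A/C, transversion), site 22 (A/G, transition), site 23 (T/C, transition).
Of the 8 differences, 5 transitions and 3 transversions over 28 sites: P = 5/28 = 0.178571, Q = 3/28 = 0.107143.
d = −0.5·ln(0.535715) − 0.25·ln(0.785714) = −0.5·(-0.624153) − 0.25·(-0.241162) = 0.3724.

0.3724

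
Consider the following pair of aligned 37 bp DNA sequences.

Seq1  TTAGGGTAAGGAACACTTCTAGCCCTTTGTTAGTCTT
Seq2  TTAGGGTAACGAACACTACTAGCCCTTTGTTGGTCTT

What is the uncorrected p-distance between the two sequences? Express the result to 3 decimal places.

0.081

Mismatches occur at site 10 (G→C), site 18 (T→A), site 32 (A→G).
There are 3 differences over 37 sites, so p = 3/37 = 0.081.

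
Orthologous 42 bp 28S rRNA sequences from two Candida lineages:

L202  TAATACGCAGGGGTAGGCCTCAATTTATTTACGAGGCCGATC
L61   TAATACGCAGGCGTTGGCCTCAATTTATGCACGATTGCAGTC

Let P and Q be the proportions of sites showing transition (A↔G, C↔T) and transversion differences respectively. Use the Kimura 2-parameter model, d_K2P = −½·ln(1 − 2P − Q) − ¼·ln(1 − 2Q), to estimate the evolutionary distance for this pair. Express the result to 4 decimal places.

Mismatches occur at site 12 (G/C, transversion), site 15 (A/T, transversion), site 29 (T/G, transversion), site 30 (T/C, transition), site 35 (G/T, transversion), site 36 (G/T, transversion), site 37 (C/G, transversion), site 39 (G/A, transition), site 40 (A/G, transition).
Of the 9 differences, 3 transitions and 6 transversions over 42 sites: P = 3/42 = 0.071429, Q = 6/42 = 0.142857.
d = −0.5·ln(0.714285) − 0.25·ln(0.714286) = −0.5·(-0.336473) − 0.25·(-0.336472) = 0.2524.

0.2524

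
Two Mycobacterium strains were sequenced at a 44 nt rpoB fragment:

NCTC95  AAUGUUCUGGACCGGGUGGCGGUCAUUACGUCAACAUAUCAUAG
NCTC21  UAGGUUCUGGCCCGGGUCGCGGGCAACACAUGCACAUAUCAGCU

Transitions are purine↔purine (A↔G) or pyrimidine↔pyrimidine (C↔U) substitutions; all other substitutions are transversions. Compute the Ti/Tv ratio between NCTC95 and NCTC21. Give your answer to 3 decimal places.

0.182

Differing sites — 1:A/U (Tv); 3:U/G (Tv); 11:A/C (Tv); 18:G/C (Tv); 23:U/G (Tv); 26:U/A (Tv); 27:U/C (Ti); 30:G/A (Ti); 32:C/G (Tv); 33:A/C (Tv); 42:U/G (Tv); 43:A/C (Tv); 44:G/U (Tv).
Of the 13 differences, 2 transitions and 11 transversions, so Ti/Tv = 2/11 = 0.182.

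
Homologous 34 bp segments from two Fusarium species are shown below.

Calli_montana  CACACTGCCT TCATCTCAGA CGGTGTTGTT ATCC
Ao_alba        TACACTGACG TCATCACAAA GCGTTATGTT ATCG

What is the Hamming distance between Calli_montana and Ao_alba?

The sequences differ at positions 1 (C/T), 8 (C/A), 10 (T/G), 16 (T/A), 19 (G/A), 21 (C/G), 22 (G/C), 25 (G/T), 26 (T/A), 34 (C/G).
That gives 10 mismatches out of 34 aligned sites, so the Hamming distance is 10.

10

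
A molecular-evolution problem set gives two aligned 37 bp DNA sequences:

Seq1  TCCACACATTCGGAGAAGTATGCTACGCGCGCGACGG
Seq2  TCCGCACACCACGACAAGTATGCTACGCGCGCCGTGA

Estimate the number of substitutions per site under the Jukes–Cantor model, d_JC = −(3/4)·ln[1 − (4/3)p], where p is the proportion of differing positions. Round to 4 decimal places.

The sequences differ at positions 4 (A/G), 9 (T/C), 10 (T/C), 11 (C/A), 12 (G/C), 15 (G/C), 33 (G/C), 34 (A/G), 35 (C/T), 37 (G/A).
p = 10/37 = 0.270270.
d = −0.75 · ln(1 − (4/3)·0.270270) = −0.75 · ln(0.639640) = −0.75 · (-0.446850) = 0.3351.

0.3351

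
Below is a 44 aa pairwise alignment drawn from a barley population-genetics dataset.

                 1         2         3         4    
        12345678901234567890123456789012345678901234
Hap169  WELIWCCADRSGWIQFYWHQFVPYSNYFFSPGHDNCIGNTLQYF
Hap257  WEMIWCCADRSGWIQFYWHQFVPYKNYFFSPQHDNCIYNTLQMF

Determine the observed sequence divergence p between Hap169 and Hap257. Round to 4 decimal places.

0.1136

Mismatches occur at site 3 (L↔M), site 25 (S↔K), site 32 (G↔Q), site 38 (G↔Y), site 43 (Y↔M).
There are 5 differences over 44 sites, so p = 5/44 = 0.1136.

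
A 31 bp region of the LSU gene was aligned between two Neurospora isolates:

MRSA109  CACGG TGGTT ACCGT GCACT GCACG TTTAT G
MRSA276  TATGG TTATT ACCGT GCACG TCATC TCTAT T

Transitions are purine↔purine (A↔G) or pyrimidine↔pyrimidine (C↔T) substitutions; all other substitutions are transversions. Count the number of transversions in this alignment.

5

Mismatches occur at site 1 (C→T, transition), site 3 (C→T, transition), site 7 (G→T, transversion), site 8 (G→A, transition), site 20 (T→G, transversion), site 21 (G→T, transversion), site 24 (C→T, transition), site 25 (G→C, transversion), site 27 (T→C, transition), site 31 (G→T, transversion).
Of the 10 differences, 5 transitions and 5 transversions, so the answer is 5.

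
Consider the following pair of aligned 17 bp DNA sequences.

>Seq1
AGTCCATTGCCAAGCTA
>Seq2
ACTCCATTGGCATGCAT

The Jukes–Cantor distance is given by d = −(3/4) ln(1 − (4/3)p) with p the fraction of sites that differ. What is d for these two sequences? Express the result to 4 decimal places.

0.3734

The sequences differ at positions 2 (G/C), 10 (C/G), 13 (A/T), 16 (T/A), 17 (A/T).
p = 5/17 = 0.294118.
d = −0.75 · ln(1 − (4/3)·0.294118) = −0.75 · ln(0.607843) = −0.75 · (-0.497839) = 0.3734.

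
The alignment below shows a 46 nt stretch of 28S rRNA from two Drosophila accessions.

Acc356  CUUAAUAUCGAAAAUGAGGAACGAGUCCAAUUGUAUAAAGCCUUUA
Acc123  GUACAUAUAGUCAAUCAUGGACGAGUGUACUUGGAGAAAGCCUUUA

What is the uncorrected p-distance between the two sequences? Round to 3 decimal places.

The sequences differ at positions 1 (C/G), 3 (U/A), 4 (A/C), 9 (C/A), 11 (A/U), 12 (A/C), 16 (G/C), 18 (G/U), 20 (A/G), 27 (C/G), 28 (C/U), 30 (A/C), 34 (U/G), 36 (U/G).
There are 14 differences over 46 sites, so p = 14/46 = 0.304.

0.304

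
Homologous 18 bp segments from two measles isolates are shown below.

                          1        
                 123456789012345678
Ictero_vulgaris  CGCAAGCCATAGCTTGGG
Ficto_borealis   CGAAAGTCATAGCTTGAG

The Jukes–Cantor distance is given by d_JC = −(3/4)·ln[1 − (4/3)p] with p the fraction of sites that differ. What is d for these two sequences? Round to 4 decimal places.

0.1885

The sequences differ at positions 3 (C/A), 7 (C/T), 17 (G/A).
p = 3/18 = 0.166667.
d = −0.75 · ln(1 − (4/3)·0.166667) = −0.75 · ln(0.777777) = −0.75 · (-0.251315) = 0.1885.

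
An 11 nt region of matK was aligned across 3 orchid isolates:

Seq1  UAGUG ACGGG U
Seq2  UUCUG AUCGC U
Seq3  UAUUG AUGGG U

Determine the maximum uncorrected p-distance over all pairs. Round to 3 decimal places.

Pairwise Hamming distances:
  Seq1 vs Seq2: 5
  Seq1 vs Seq3: 2
  Seq2 vs Seq3: 4
The largest is 5 mismatches, between Seq1 and Seq2; p = 5/11 = 0.455.

0.455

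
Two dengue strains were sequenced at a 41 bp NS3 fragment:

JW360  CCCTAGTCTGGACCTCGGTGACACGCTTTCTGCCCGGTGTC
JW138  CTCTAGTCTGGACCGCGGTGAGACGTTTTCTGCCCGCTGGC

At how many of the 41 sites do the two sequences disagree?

6

Differing sites — 2:C/T; 15:T/G; 22:C/G; 26:C/T; 37:G/C; 40:T/G.
That gives 6 mismatches out of 41 aligned sites, so the Hamming distance is 6.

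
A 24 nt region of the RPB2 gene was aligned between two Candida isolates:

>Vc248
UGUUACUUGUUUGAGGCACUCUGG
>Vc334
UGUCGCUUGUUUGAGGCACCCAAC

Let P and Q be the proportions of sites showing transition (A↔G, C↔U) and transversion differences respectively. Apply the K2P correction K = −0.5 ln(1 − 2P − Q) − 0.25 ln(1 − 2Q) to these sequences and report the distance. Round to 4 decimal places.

The sequences differ at positions 4 (U/C, transition), 5 (A/G, transition), 20 (U/C, transition), 22 (U/A, transversion), 23 (G/A, transition), 24 (G/C, transversion).
Of the 6 differences, 4 transitions and 2 transversions over 24 sites: P = 4/24 = 0.166667, Q = 2/24 = 0.083333.
d = −0.5·ln(0.583333) − 0.25·ln(0.833334) = −0.5·(-0.538997) − 0.25·(-0.182321) = 0.3151.

0.3151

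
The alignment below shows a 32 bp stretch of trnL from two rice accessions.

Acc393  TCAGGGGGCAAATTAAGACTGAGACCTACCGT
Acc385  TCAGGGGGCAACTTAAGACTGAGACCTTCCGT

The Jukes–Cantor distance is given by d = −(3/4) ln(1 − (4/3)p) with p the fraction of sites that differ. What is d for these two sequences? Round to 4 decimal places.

0.0653

The sequences differ at positions 12 (A/C), 28 (A/T).
p = 2/32 = 0.062500.
d = −0.75 · ln(1 − (4/3)·0.062500) = −0.75 · ln(0.916667) = −0.75 · (-0.087011) = 0.0653.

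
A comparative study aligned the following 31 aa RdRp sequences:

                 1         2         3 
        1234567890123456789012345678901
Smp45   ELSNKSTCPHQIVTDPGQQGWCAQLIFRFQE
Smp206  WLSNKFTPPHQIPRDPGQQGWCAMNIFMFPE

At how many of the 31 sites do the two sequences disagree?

Differing sites — 1:E/W; 6:S/F; 8:C/P; 13:V/P; 14:T/R; 24:Q/M; 25:L/N; 28:R/M; 30:Q/P.
That gives 9 mismatches out of 31 aligned sites, so the Hamming distance is 9.

9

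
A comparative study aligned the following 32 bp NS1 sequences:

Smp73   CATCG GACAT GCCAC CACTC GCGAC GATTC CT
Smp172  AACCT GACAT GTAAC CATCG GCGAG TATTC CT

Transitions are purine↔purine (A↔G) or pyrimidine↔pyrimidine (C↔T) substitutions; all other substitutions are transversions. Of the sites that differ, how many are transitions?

The sequences differ at positions 1 (C/A, transversion), 3 (T/C, transition), 5 (G/T, transversion), 12 (C/T, transition), 13 (C/A, transversion), 18 (C/T, transition), 19 (T/C, transition), 20 (C/G, transversion), 25 (C/G, transversion), 26 (G/T, transversion).
Of the 10 differences, 4 transitions and 6 transversions, so the answer is 4.

4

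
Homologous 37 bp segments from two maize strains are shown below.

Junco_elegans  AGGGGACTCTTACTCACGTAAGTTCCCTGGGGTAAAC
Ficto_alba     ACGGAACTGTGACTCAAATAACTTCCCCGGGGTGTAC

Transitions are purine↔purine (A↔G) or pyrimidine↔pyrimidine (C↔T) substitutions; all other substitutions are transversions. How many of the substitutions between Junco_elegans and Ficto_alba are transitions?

4

Differing sites — 2:G/C (Tv); 5:G/A (Ti); 9:C/G (Tv); 11:T/G (Tv); 17:C/A (Tv); 18:G/A (Ti); 22:G/C (Tv); 28:T/C (Ti); 34:A/G (Ti); 35:A/T (Tv).
Of the 10 differences, 4 transitions and 6 transversions, so the answer is 4.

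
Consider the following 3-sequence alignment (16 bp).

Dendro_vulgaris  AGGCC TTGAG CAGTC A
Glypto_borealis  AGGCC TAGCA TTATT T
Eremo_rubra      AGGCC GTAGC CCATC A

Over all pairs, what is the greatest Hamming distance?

9

Pairwise Hamming distances:
  Dendro_vulgaris vs Glypto_borealis: 8
  Dendro_vulgaris vs Eremo_rubra: 6
  Glypto_borealis vs Eremo_rubra: 9
The largest is 9, between Glypto_borealis and Eremo_rubra.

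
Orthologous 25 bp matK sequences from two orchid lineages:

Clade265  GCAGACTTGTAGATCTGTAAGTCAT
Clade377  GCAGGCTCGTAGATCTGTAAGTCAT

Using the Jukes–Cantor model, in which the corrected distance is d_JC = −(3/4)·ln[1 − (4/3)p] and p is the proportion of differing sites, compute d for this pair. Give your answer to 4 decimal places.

0.0846

Mismatches occur at site 5 (A↔G), site 8 (T↔C).
p = 2/25 = 0.080000.
d = −0.75 · ln(1 − (4/3)·0.080000) = −0.75 · ln(0.893333) = −0.75 · (-0.112796) = 0.0846.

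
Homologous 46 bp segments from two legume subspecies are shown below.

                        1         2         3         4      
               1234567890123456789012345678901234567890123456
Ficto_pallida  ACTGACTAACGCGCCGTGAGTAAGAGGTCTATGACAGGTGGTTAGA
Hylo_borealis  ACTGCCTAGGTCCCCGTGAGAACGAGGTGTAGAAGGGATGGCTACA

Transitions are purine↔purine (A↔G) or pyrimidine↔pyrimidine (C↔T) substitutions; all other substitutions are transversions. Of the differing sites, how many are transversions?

Mismatches occur at site 5 (A/C, transversion), site 9 (A/G, transition), site 10 (C/G, transversion), site 11 (G/T, transversion), site 13 (G/C, transversion), site 21 (T/A, transversion), site 23 (A/C, transversion), site 29 (C/G, transversion), site 32 (T/G, transversion), site 33 (G/A, transition), site 35 (C/G, transversion), site 36 (A/G, transition), site 38 (G/A, transition), site 42 (T/C, transition), site 45 (G/C, transversion).
Of the 15 differences, 5 transitions and 10 transversions, so the answer is 10.

10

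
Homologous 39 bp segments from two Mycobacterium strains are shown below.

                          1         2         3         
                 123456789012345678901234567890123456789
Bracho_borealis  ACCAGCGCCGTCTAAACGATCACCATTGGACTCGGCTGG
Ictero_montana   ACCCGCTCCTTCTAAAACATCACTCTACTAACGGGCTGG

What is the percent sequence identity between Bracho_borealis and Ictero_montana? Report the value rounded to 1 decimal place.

66.7%

Mismatches occur at site 4 (A→C), site 7 (G→T), site 10 (G→T), site 17 (C→A), site 18 (G→C), site 24 (C→T), site 25 (A→C), site 27 (T→A), site 28 (G→C), site 29 (G→T), site 31 (C→A), site 32 (T→C), site 33 (C→G).
26 of the 39 sites match, so the percent identity is 26/39 × 100 = 66.7%.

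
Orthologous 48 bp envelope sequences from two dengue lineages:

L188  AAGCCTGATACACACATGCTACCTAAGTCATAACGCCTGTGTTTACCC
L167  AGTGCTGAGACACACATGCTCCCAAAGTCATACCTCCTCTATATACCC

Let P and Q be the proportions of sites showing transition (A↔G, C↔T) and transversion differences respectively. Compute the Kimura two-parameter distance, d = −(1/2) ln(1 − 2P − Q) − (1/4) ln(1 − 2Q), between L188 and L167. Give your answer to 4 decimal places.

Mismatches occur at site 2 (A↔G, transition), site 3 (G↔T, transversion), site 4 (C↔G, transversion), site 9 (T↔G, transversion), site 21 (A↔C, transversion), site 24 (T↔A, transversion), site 33 (A↔C, transversion), site 35 (G↔T, transversion), site 39 (G↔C, transversion), site 41 (G↔A, transition), site 43 (T↔A, transversion).
Of the 11 differences, 2 transitions and 9 transversions over 48 sites: P = 2/48 = 0.041667, Q = 9/48 = 0.187500.
d = −0.5·ln(0.729166) − 0.25·ln(0.625000) = −0.5·(-0.315854) − 0.25·(-0.470004) = 0.2754.

0.2754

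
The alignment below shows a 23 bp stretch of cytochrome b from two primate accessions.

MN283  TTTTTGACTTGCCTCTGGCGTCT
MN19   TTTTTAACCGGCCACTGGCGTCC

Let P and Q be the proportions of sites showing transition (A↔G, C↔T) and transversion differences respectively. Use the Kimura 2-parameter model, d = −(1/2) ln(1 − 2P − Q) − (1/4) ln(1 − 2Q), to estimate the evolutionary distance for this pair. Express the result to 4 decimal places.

0.2615

Differing sites — 6:G/A (Ti); 9:T/C (Ti); 10:T/G (Tv); 14:T/A (Tv); 23:T/C (Ti).
Of the 5 differences, 3 transitions and 2 transversions over 23 sites: P = 3/23 = 0.130435, Q = 2/23 = 0.086957.
d = −0.5·ln(0.652173) − 0.25·ln(0.826086) = −0.5·(-0.427445) − 0.25·(-0.191056) = 0.2615.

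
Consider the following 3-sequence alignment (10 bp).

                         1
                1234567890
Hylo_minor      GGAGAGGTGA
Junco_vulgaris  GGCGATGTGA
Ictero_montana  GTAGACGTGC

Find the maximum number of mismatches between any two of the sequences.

4

Pairwise Hamming distances:
  Hylo_minor vs Junco_vulgaris: 2
  Hylo_minor vs Ictero_montana: 3
  Junco_vulgaris vs Ictero_montana: 4
The largest is 4, between Junco_vulgaris and Ictero_montana.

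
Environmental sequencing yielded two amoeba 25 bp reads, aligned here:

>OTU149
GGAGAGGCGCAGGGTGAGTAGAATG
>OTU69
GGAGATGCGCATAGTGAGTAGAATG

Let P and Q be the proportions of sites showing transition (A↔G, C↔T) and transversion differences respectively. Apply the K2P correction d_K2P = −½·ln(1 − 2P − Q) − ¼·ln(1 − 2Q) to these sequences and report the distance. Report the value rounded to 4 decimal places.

The sequences differ at positions 6 (G/T, transversion), 12 (G/T, transversion), 13 (G/A, transition).
Of the 3 differences, 1 transition and 2 transversions over 25 sites: P = 1/25 = 0.040000, Q = 2/25 = 0.080000.
d = −0.5·ln(0.840000) − 0.25·ln(0.840000) = −0.5·(-0.174353) − 0.25·(-0.174353) = 0.1308.

0.1308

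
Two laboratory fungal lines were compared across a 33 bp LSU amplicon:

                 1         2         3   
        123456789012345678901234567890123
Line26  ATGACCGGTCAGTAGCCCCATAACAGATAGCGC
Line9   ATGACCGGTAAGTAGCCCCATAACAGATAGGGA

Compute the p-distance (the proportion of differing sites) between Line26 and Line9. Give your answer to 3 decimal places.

0.091

The sequences differ at positions 10 (C/A), 31 (C/G), 33 (C/A).
There are 3 differences over 33 sites, so p = 3/33 = 0.091.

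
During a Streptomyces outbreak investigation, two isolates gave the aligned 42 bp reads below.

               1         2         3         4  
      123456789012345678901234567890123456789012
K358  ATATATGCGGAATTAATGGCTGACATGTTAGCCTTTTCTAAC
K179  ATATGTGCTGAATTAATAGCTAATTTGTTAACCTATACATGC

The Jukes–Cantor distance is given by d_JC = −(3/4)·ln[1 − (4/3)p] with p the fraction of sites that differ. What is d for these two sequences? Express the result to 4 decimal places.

Differing sites — 5:A/G; 9:G/T; 18:G/A; 22:G/A; 24:C/T; 25:A/T; 31:G/A; 35:T/A; 37:T/A; 39:T/A; 40:A/T; 41:A/G.
p = 12/42 = 0.285714.
d = −0.75 · ln(1 − (4/3)·0.285714) = −0.75 · ln(0.619048) = −0.75 · (-0.479572) = 0.3597.

0.3597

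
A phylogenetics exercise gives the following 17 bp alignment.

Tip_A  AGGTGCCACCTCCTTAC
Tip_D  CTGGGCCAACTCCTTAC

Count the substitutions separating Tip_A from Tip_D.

4

Differing sites — 1:A/C; 2:G/T; 4:T/G; 9:C/A.
That gives 4 mismatches out of 17 aligned sites, so the Hamming distance is 4.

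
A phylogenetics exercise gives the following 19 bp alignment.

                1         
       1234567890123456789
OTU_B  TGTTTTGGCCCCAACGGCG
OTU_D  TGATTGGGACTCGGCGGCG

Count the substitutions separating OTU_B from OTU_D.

The sequences differ at positions 3 (T/A), 6 (T/G), 9 (C/A), 11 (C/T), 13 (A/G), 14 (A/G).
That gives 6 mismatches out of 19 aligned sites, so the Hamming distance is 6.

6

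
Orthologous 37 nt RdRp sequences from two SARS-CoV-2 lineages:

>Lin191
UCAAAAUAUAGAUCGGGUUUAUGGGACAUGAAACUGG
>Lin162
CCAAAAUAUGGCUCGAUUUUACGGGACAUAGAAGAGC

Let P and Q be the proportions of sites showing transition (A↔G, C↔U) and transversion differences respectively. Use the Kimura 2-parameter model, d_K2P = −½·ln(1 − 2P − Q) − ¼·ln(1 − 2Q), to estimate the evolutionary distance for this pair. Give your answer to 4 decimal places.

Mismatches occur at site 1 (U↔C, transition), site 10 (A↔G, transition), site 12 (A↔C, transversion), site 16 (G↔A, transition), site 17 (G↔U, transversion), site 22 (U↔C, transition), site 30 (G↔A, transition), site 31 (A↔G, transition), site 34 (C↔G, transversion), site 35 (U↔A, transversion), site 37 (G↔C, transversion).
Of the 11 differences, 6 transitions and 5 transversions over 37 sites: P = 6/37 = 0.162162, Q = 5/37 = 0.135135.
d = −0.5·ln(0.540541) − 0.25·ln(0.729730) = −0.5·(-0.615185) − 0.25·(-0.315081) = 0.3864.

0.3864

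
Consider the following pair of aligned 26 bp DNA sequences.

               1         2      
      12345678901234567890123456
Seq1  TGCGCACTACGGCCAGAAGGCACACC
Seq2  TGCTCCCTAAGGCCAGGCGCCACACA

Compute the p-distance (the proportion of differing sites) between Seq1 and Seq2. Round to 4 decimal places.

Mismatches occur at site 4 (G↔T), site 6 (A↔C), site 10 (C↔A), site 17 (A↔G), site 18 (A↔C), site 20 (G↔C), site 26 (C↔A).
There are 7 differences over 26 sites, so p = 7/26 = 0.2692.

0.2692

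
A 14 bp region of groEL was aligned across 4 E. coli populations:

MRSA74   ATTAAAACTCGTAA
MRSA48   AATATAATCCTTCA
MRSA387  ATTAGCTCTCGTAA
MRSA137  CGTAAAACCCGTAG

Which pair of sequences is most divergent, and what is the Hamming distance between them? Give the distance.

Pairwise Hamming distances:
  MRSA74 vs MRSA48: 6
  MRSA74 vs MRSA387: 3
  MRSA74 vs MRSA137: 4
  MRSA48 vs MRSA387: 8
  MRSA48 vs MRSA137: 7
  MRSA387 vs MRSA137: 7
The largest is 8, between MRSA48 and MRSA387.

8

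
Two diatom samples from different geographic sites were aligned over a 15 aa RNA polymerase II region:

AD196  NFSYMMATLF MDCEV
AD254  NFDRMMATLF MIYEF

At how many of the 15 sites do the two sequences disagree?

Differing sites — 3:S/D; 4:Y/R; 12:D/I; 13:C/Y; 15:V/F.
That gives 5 mismatches out of 15 aligned sites, so the Hamming distance is 5.

5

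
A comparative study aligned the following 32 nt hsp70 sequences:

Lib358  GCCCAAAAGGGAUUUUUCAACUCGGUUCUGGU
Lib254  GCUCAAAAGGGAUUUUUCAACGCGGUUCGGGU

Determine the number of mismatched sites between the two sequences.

Mismatches occur at site 3 (C↔U), site 22 (U↔G), site 29 (U↔G).
That gives 3 mismatches out of 32 aligned sites, so the Hamming distance is 3.

3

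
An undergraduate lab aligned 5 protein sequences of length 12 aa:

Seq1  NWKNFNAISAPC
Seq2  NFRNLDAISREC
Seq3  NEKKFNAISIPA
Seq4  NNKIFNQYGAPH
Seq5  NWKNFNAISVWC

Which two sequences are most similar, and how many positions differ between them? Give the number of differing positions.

2

Pairwise Hamming distances:
  Seq1 vs Seq2: 6
  Seq1 vs Seq3: 4
  Seq1 vs Seq4: 6
  Seq1 vs Seq5: 2
  Seq2 vs Seq3: 8
  Seq2 vs Seq4: 11
  Seq2 vs Seq5: 6
  Seq3 vs Seq4: 7
  Seq3 vs Seq5: 5
  Seq4 vs Seq5: 8
The smallest is 2, between Seq1 and Seq5.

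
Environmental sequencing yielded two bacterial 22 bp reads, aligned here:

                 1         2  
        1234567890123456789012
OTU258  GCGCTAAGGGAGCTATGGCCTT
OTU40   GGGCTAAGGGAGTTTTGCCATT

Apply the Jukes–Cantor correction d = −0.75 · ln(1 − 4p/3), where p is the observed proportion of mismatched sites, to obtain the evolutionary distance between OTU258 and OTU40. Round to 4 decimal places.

The sequences differ at positions 2 (C/G), 13 (C/T), 15 (A/T), 18 (G/C), 20 (C/A).
p = 5/22 = 0.227273.
d = −0.75 · ln(1 − (4/3)·0.227273) = −0.75 · ln(0.696969) = −0.75 · (-0.361014) = 0.2708.

0.2708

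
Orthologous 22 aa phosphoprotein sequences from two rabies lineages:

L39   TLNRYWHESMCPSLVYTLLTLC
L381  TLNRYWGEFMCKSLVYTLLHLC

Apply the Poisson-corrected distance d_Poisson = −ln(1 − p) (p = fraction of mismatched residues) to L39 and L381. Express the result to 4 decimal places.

0.2007

Mismatches occur at site 7 (H↔G), site 9 (S↔F), site 12 (P↔K), site 20 (T↔H).
p = 4/22 = 0.181818.
d = −ln(1 − 0.181818) = −ln(0.818182) = 0.2007.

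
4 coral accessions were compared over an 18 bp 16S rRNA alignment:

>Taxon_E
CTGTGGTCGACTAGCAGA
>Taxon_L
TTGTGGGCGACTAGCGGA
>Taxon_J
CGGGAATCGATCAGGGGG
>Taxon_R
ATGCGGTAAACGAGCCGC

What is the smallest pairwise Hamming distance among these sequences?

3

Pairwise Hamming distances:
  Taxon_E vs Taxon_L: 3
  Taxon_E vs Taxon_J: 9
  Taxon_E vs Taxon_R: 7
  Taxon_L vs Taxon_J: 10
  Taxon_L vs Taxon_R: 8
  Taxon_J vs Taxon_R: 12
The smallest is 3, between Taxon_E and Taxon_L.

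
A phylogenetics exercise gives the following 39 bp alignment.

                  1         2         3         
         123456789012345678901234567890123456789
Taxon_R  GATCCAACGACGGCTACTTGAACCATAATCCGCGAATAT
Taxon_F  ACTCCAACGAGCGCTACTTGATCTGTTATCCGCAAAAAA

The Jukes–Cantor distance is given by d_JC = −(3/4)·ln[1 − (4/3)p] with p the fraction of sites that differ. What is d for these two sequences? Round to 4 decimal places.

0.3538

The sequences differ at positions 1 (G/A), 2 (A/C), 11 (C/G), 12 (G/C), 22 (A/T), 24 (C/T), 25 (A/G), 27 (A/T), 34 (G/A), 37 (T/A), 39 (T/A).
p = 11/39 = 0.282051.
d = −0.75 · ln(1 − (4/3)·0.282051) = −0.75 · ln(0.623932) = −0.75 · (-0.471714) = 0.3538.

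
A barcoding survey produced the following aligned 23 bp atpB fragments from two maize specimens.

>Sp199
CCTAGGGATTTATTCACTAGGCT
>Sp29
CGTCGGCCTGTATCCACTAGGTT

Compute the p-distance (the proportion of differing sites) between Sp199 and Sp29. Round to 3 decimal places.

The sequences differ at positions 2 (C/G), 4 (A/C), 7 (G/C), 8 (A/C), 10 (T/G), 14 (T/C), 22 (C/T).
There are 7 differences over 23 sites, so p = 7/23 = 0.304.

0.304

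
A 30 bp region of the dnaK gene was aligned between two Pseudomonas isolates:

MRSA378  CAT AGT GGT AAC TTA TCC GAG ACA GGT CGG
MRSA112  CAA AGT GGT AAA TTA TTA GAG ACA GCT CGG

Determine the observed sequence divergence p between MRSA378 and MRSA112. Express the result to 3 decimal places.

0.167

Mismatches occur at site 3 (T↔A), site 12 (C↔A), site 17 (C↔T), site 18 (C↔A), site 26 (G↔C).
There are 5 differences over 30 sites, so p = 5/30 = 0.167.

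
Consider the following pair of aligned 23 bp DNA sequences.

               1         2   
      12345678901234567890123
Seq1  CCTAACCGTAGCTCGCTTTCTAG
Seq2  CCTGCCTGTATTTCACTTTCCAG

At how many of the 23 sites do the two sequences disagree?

Mismatches occur at site 4 (A↔G), site 5 (A↔C), site 7 (C↔T), site 11 (G↔T), site 12 (C↔T), site 15 (G↔A), site 21 (T↔C).
That gives 7 mismatches out of 23 aligned sites, so the Hamming distance is 7.

7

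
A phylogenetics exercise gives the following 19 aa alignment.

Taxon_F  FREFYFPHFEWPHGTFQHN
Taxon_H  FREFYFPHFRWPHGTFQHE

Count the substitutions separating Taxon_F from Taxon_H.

2

Mismatches occur at site 10 (E/R), site 19 (N/E).
That gives 2 mismatches out of 19 aligned sites, so the Hamming distance is 2.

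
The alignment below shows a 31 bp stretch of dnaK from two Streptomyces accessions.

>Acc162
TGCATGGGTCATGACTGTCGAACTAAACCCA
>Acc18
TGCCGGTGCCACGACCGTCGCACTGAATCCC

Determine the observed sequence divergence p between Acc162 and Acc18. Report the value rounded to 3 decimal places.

0.323

Mismatches occur at site 4 (A↔C), site 5 (T↔G), site 7 (G↔T), site 9 (T↔C), site 12 (T↔C), site 16 (T↔C), site 21 (A↔C), site 25 (A↔G), site 28 (C↔T), site 31 (A↔C).
There are 10 differences over 31 sites, so p = 10/31 = 0.323.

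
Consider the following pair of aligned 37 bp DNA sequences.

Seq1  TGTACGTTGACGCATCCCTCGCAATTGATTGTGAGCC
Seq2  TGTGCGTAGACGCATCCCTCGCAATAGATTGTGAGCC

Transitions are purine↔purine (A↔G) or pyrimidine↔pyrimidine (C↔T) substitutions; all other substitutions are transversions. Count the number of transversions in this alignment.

Differing sites — 4:A/G (Ti); 8:T/A (Tv); 26:T/A (Tv).
Of the 3 differences, 1 transition and 2 transversions, so the answer is 2.

2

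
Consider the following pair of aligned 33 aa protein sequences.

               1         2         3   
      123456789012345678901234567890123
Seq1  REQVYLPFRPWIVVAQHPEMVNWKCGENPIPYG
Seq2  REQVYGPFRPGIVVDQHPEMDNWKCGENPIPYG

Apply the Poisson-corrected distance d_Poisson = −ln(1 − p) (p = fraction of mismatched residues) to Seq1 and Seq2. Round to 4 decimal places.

The sequences differ at positions 6 (L/G), 11 (W/G), 15 (A/D), 21 (V/D).
p = 4/33 = 0.121212.
d = −ln(1 − 0.121212) = −ln(0.878788) = 0.1292.

0.1292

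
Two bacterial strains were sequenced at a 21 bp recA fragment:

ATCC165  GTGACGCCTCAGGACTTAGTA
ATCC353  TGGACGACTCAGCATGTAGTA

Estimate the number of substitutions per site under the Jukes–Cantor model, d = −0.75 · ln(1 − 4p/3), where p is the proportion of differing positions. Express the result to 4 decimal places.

0.3597

Mismatches occur at site 1 (G↔T), site 2 (T↔G), site 7 (C↔A), site 13 (G↔C), site 15 (C↔T), site 16 (T↔G).
p = 6/21 = 0.285714.
d = −0.75 · ln(1 − (4/3)·0.285714) = −0.75 · ln(0.619048) = −0.75 · (-0.479572) = 0.3597.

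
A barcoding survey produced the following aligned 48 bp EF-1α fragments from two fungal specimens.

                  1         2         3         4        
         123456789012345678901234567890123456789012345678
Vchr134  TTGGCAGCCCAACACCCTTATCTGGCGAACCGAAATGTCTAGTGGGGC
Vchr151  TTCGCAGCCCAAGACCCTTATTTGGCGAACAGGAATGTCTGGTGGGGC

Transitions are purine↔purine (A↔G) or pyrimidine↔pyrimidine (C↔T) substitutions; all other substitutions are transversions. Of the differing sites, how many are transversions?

The sequences differ at positions 3 (G/C, transversion), 13 (C/G, transversion), 22 (C/T, transition), 31 (C/A, transversion), 33 (A/G, transition), 41 (A/G, transition).
Of the 6 differences, 3 transitions and 3 transversions, so the answer is 3.

3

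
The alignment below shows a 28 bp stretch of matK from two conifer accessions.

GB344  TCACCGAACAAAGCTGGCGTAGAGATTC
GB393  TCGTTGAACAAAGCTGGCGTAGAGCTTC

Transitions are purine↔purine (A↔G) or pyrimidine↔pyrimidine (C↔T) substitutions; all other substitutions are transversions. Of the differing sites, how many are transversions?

1

The sequences differ at positions 3 (A/G, transition), 4 (C/T, transition), 5 (C/T, transition), 25 (A/C, transversion).
Of the 4 differences, 3 transitions and 1 transversion, so the answer is 1.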